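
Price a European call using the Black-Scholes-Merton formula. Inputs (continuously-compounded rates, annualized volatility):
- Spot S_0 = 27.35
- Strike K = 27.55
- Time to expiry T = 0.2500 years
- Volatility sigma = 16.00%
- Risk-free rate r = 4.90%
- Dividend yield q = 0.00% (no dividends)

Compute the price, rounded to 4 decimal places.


Answer: Price = 0.9399

Derivation:
d1 = (ln(S/K) + (r - q + 0.5*sigma^2) * T) / (sigma * sqrt(T)) = 0.10204992
d2 = d1 - sigma * sqrt(T) = 0.02204992
exp(-rT) = 0.98782473; exp(-qT) = 1.00000000
C = S_0 * exp(-qT) * N(d1) - K * exp(-rT) * N(d2)
N(d1) = 0.54064147; N(d2) = 0.50879593
C = 27.3500 * 1.00000000 * 0.54064147 - 27.5500 * 0.98782473 * 0.50879593 = 0.9399


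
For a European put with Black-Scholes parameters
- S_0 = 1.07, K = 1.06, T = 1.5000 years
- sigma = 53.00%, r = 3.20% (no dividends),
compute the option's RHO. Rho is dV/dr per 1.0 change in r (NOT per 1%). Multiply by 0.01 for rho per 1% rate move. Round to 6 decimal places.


d1 = 0.4129697056; d2 = -0.2361450762
phi(d1) = 0.3663337331; exp(-qT) = 1.0000000000; exp(-rT) = 0.9531337871
N(-d2) = 0.5933399515
Rho = -K*T*exp(-rT)*N(-d2) = -1.0600 * 1.5000 * 0.9531337871 * 0.5933399515 = -0.899196

Answer: Rho = -0.899196


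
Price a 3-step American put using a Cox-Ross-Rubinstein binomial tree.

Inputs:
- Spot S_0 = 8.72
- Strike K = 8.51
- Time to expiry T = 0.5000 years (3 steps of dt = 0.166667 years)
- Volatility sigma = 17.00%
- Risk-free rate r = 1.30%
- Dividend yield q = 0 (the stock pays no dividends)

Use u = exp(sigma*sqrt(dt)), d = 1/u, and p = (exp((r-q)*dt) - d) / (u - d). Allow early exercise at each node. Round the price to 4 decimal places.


dt = T/N = 0.166667
u = exp(sigma*sqrt(dt)) = 1.071867; d = 1/u = 0.932951
p = (exp((r-q)*dt) - d) / (u - d) = 0.498270
Discount per step: exp(-r*dt) = 0.997836
Stock lattice S(k, i) with i counting down-moves:
  k=0: S(0,0) = 8.7200
  k=1: S(1,0) = 9.3467; S(1,1) = 8.1353
  k=2: S(2,0) = 10.0184; S(2,1) = 8.7200; S(2,2) = 7.5899
  k=3: S(3,0) = 10.7384; S(3,1) = 9.3467; S(3,2) = 8.1353; S(3,3) = 7.0810
Terminal payoffs V(N, i) = max(K - S_T, 0):
  V(3,0) = 0.000000; V(3,1) = 0.000000; V(3,2) = 0.374664; V(3,3) = 1.429018
Backward induction: V(k, i) = exp(-r*dt) * [p * V(k+1, i) + (1-p) * V(k+1, i+1)]; then take max(V_cont, immediate exercise) for American.
  V(2,0) = exp(-r*dt) * [p*0.000000 + (1-p)*0.000000] = 0.000000; exercise = 0.000000; V(2,0) = max -> 0.000000
  V(2,1) = exp(-r*dt) * [p*0.000000 + (1-p)*0.374664] = 0.187573; exercise = 0.000000; V(2,1) = max -> 0.187573
  V(2,2) = exp(-r*dt) * [p*0.374664 + (1-p)*1.429018] = 0.901709; exercise = 0.920127; V(2,2) = max -> 0.920127
  V(1,0) = exp(-r*dt) * [p*0.000000 + (1-p)*0.187573] = 0.093907; exercise = 0.000000; V(1,0) = max -> 0.093907
  V(1,1) = exp(-r*dt) * [p*0.187573 + (1-p)*0.920127] = 0.553916; exercise = 0.374664; V(1,1) = max -> 0.553916
  V(0,0) = exp(-r*dt) * [p*0.093907 + (1-p)*0.553916] = 0.324005; exercise = 0.000000; V(0,0) = max -> 0.324005

Answer: Price = V(0,0) = 0.3240


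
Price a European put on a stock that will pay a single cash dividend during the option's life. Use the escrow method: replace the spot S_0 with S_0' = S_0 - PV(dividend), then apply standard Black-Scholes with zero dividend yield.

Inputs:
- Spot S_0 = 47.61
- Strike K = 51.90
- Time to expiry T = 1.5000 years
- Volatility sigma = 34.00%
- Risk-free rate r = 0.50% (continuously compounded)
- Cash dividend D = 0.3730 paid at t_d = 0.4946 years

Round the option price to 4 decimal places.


Answer: Price = 10.4536

Derivation:
PV(D) = D * exp(-r * t_d) = 0.3730 * 0.99753006 = 0.37207871
S_0' = S_0 - PV(D) = 47.6100 - 0.37207871 = 47.23792129
d1 = (ln(S_0'/K) + (r + sigma^2/2)*T) / (sigma*sqrt(T)) = 0.00018779
d2 = d1 - sigma*sqrt(T) = -0.41622547
exp(-rT) = 0.99252805
N(-d1) = 0.49992508; N(-d2) = 0.66137749
P = K * exp(-rT) * N(-d2) - S_0' * N(-d1) = 51.9000 * 0.99252805 * 0.66137749 - 47.23792129 * 0.49992508 = 10.4536


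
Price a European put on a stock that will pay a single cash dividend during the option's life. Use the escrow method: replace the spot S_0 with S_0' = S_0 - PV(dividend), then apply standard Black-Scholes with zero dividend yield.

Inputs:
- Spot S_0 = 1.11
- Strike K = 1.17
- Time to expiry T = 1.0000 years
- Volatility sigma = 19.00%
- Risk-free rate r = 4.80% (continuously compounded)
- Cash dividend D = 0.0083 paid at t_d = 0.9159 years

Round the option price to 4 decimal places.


Answer: Price = 0.0906

Derivation:
PV(D) = D * exp(-r * t_d) = 0.0083 * 0.95698917 = 0.00794301
S_0' = S_0 - PV(D) = 1.1100 - 0.00794301 = 1.10205699
d1 = (ln(S_0'/K) + (r + sigma^2/2)*T) / (sigma*sqrt(T)) = 0.03276145
d2 = d1 - sigma*sqrt(T) = -0.15723855
exp(-rT) = 0.95313379
N(-d1) = 0.48693241; N(-d2) = 0.56247158
P = K * exp(-rT) * N(-d2) - S_0' * N(-d1) = 1.1700 * 0.95313379 * 0.56247158 - 1.10205699 * 0.48693241 = 0.0906


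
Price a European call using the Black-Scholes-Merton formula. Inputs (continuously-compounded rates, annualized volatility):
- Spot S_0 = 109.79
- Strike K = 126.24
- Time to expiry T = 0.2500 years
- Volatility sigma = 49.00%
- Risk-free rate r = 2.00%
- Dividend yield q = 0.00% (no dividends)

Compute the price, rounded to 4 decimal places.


d1 = (ln(S/K) + (r - q + 0.5*sigma^2) * T) / (sigma * sqrt(T)) = -0.42695064
d2 = d1 - sigma * sqrt(T) = -0.67195064
exp(-rT) = 0.99501248; exp(-qT) = 1.00000000
C = S_0 * exp(-qT) * N(d1) - K * exp(-rT) * N(d2)
N(d1) = 0.33470764; N(d2) = 0.25080756
C = 109.7900 * 1.00000000 * 0.33470764 - 126.2400 * 0.99501248 * 0.25080756 = 5.2435

Answer: Price = 5.2435


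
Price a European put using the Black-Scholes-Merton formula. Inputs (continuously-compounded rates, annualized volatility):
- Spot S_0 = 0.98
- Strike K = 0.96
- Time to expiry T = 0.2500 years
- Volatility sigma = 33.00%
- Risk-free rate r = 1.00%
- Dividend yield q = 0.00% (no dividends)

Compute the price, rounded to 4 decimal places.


d1 = (ln(S/K) + (r - q + 0.5*sigma^2) * T) / (sigma * sqrt(T)) = 0.22261689
d2 = d1 - sigma * sqrt(T) = 0.05761689
exp(-rT) = 0.99750312; exp(-qT) = 1.00000000
P = K * exp(-rT) * N(-d2) - S_0 * exp(-qT) * N(-d1)
N(-d1) = 0.41191684; N(-d2) = 0.47702690
P = 0.9600 * 0.99750312 * 0.47702690 - 0.9800 * 1.00000000 * 0.41191684 = 0.0531

Answer: Price = 0.0531


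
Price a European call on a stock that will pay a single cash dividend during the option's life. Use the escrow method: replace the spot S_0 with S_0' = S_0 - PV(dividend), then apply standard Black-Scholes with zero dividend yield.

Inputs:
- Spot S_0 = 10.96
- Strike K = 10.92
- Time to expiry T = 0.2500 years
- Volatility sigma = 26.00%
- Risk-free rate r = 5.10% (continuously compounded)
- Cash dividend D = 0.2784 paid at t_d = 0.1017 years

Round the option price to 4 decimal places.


PV(D) = D * exp(-r * t_d) = 0.2784 * 0.99482673 = 0.27695976
S_0' = S_0 - PV(D) = 10.9600 - 0.27695976 = 10.68304024
d1 = (ln(S_0'/K) + (r + sigma^2/2)*T) / (sigma*sqrt(T)) = -0.00568085
d2 = d1 - sigma*sqrt(T) = -0.13568085
exp(-rT) = 0.98733094
N(d1) = 0.49773368; N(d2) = 0.44603679
C = S_0' * N(d1) - K * exp(-rT) * N(d2) = 10.68304024 * 0.49773368 - 10.9200 * 0.98733094 * 0.44603679 = 0.5083

Answer: Price = 0.5083


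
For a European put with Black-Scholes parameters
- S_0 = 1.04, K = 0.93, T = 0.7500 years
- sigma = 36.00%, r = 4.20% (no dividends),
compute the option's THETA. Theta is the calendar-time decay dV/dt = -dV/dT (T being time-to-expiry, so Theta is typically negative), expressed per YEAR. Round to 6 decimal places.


d1 = 0.6154919717; d2 = 0.3037228263
phi(d1) = 0.3301019553; exp(-qT) = 1.0000000000; exp(-rT) = 0.9689909565
Theta = -S*exp(-qT)*phi(d1)*sigma/(2*sqrt(T)) + r*K*exp(-rT)*N(-d2) - q*S*exp(-qT)*N(-d1)
N(-d1) = 0.2691149348; N(-d2) = 0.3806695331; sqrt(T) = 0.8660254038
Term 1 = -1.0400 * 1.0000000000 * 0.3301019553 * 0.3600 / (2 * 0.8660254038) = -0.0713548191
Term 2 = 0.0420 * 0.9300 * 0.9689909565 * 0.3806695331 = 0.0144078800
Term 3 = 0 (no dividend yield, q = 0)
Theta = -0.0713548191 + (0.0144078800) + (0.0000000000) = -0.056947

Answer: Theta = -0.056947


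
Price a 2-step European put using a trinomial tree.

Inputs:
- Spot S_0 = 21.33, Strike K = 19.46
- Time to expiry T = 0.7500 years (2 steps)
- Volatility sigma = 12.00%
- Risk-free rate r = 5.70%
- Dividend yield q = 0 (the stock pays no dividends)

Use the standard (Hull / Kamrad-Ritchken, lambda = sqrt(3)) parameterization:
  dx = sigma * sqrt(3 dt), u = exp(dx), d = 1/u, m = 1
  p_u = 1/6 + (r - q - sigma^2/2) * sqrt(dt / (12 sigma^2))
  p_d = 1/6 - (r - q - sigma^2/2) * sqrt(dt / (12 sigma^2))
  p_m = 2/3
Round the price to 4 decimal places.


Answer: Price = V(0,0) = 0.1053

Derivation:
dt = T/N = 0.375000; dx = sigma*sqrt(3*dt) = 0.127279
u = exp(dx) = 1.135734; d = 1/u = 0.880488
p_u = 0.240029, p_m = 0.666667, p_d = 0.093304
Discount per step: exp(-r*dt) = 0.978852
Stock lattice S(k, j) with j the centered position index:
  k=0: S(0,+0) = 21.3300
  k=1: S(1,-1) = 18.7808; S(1,+0) = 21.3300; S(1,+1) = 24.2252
  k=2: S(2,-2) = 16.5363; S(2,-1) = 18.7808; S(2,+0) = 21.3300; S(2,+1) = 24.2252; S(2,+2) = 27.5134
Terminal payoffs V(N, j) = max(K - S_T, 0):
  V(2,-2) = 2.923731; V(2,-1) = 0.679195; V(2,+0) = 0.000000; V(2,+1) = 0.000000; V(2,+2) = 0.000000
Backward induction: V(k, j) = exp(-r*dt) * [p_u * V(k+1, j+1) + p_m * V(k+1, j) + p_d * V(k+1, j-1)]
  V(1,-1) = exp(-r*dt) * [p_u*0.000000 + p_m*0.679195 + p_d*2.923731] = 0.710249
  V(1,+0) = exp(-r*dt) * [p_u*0.000000 + p_m*0.000000 + p_d*0.679195] = 0.062032
  V(1,+1) = exp(-r*dt) * [p_u*0.000000 + p_m*0.000000 + p_d*0.000000] = 0.000000
  V(0,+0) = exp(-r*dt) * [p_u*0.000000 + p_m*0.062032 + p_d*0.710249] = 0.105348


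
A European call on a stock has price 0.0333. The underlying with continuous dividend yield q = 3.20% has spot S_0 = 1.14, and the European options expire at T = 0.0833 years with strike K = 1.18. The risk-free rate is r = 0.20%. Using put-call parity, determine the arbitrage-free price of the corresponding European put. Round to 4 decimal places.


Put-call parity: C - P = S_0 * exp(-qT) - K * exp(-rT).
S_0 * exp(-qT) = 1.1400 * 0.99733795 = 1.13696526
K * exp(-rT) = 1.1800 * 0.99983341 = 1.17980343
P = C - S*exp(-qT) + K*exp(-rT)
P = 0.0333 - 1.13696526 + 1.17980343 = 0.0761

Answer: Put price = 0.0761


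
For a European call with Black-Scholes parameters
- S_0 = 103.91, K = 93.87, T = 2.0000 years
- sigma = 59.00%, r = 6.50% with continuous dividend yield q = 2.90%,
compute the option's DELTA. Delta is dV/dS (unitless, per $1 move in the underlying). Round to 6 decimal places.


d1 = 0.6252673132; d2 = -0.2091186886
phi(d1) = 0.3281061353; exp(-qT) = 0.9436499474; exp(-rT) = 0.8780954309
N(d1) = 0.7341021854
Delta = exp(-qT) * N(d1) = 0.9436499474 * 0.7341021854 = 0.692735

Answer: Delta = 0.692735


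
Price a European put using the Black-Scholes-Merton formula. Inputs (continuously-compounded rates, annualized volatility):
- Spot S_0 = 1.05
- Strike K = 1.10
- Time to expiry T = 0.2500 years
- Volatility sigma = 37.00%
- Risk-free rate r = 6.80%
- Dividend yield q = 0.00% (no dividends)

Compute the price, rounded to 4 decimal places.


d1 = (ln(S/K) + (r - q + 0.5*sigma^2) * T) / (sigma * sqrt(T)) = -0.06706765
d2 = d1 - sigma * sqrt(T) = -0.25206765
exp(-rT) = 0.98314368; exp(-qT) = 1.00000000
P = K * exp(-rT) * N(-d2) - S_0 * exp(-qT) * N(-d1)
N(-d1) = 0.52673608; N(-d2) = 0.59950561
P = 1.1000 * 0.98314368 * 0.59950561 - 1.0500 * 1.00000000 * 0.52673608 = 0.0953

Answer: Price = 0.0953


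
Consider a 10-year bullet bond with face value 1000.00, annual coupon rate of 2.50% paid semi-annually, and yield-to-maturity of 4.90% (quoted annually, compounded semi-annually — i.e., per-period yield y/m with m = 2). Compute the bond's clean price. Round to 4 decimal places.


Answer: Price = 812.0435

Derivation:
Coupon per period c = face * coupon_rate / m = 12.500000
Periods per year m = 2; per-period yield y/m = 0.024500
Number of cashflows N = 20
Cashflows (t years, CF_t, discount factor 1/(1+y/m)^(m*t), PV):
  t = 0.5000: CF_t = 12.500000, DF = 0.976086, PV = 12.201074
  t = 1.0000: CF_t = 12.500000, DF = 0.952744, PV = 11.909296
  t = 1.5000: CF_t = 12.500000, DF = 0.929960, PV = 11.624496
  t = 2.0000: CF_t = 12.500000, DF = 0.907721, PV = 11.346506
  t = 2.5000: CF_t = 12.500000, DF = 0.886013, PV = 11.075165
  t = 3.0000: CF_t = 12.500000, DF = 0.864825, PV = 10.810312
  t = 3.5000: CF_t = 12.500000, DF = 0.844143, PV = 10.551793
  t = 4.0000: CF_t = 12.500000, DF = 0.823957, PV = 10.299457
  t = 4.5000: CF_t = 12.500000, DF = 0.804252, PV = 10.053154
  t = 5.0000: CF_t = 12.500000, DF = 0.785019, PV = 9.812742
  t = 5.5000: CF_t = 12.500000, DF = 0.766246, PV = 9.578079
  t = 6.0000: CF_t = 12.500000, DF = 0.747922, PV = 9.349028
  t = 6.5000: CF_t = 12.500000, DF = 0.730036, PV = 9.125454
  t = 7.0000: CF_t = 12.500000, DF = 0.712578, PV = 8.907227
  t = 7.5000: CF_t = 12.500000, DF = 0.695538, PV = 8.694219
  t = 8.0000: CF_t = 12.500000, DF = 0.678904, PV = 8.486304
  t = 8.5000: CF_t = 12.500000, DF = 0.662669, PV = 8.283362
  t = 9.0000: CF_t = 12.500000, DF = 0.646822, PV = 8.085273
  t = 9.5000: CF_t = 12.500000, DF = 0.631354, PV = 7.891921
  t = 10.0000: CF_t = 1012.500000, DF = 0.616255, PV = 623.958603
Price P = sum_t PV_t = 812.043466


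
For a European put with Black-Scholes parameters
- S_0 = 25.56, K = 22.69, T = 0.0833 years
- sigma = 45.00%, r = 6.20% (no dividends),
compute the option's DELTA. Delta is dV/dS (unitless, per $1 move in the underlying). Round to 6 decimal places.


d1 = 1.0217529702; d2 = 0.8918751430
phi(d1) = 0.2367079682; exp(-qT) = 1.0000000000; exp(-rT) = 0.9948487136
N(-d1) = 0.1534489167
Delta = -exp(-qT) * N(-d1) = -1.0000000000 * 0.1534489167 = -0.153449

Answer: Delta = -0.153449


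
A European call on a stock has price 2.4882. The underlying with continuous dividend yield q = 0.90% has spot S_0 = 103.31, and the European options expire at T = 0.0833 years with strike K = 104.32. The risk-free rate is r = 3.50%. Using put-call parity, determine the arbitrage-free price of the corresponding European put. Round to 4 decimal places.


Put-call parity: C - P = S_0 * exp(-qT) - K * exp(-rT).
S_0 * exp(-qT) = 103.3100 * 0.99925058 = 103.23257752
K * exp(-rT) = 104.3200 * 0.99708875 = 104.01629798
P = C - S*exp(-qT) + K*exp(-rT)
P = 2.4882 - 103.23257752 + 104.01629798 = 3.2719

Answer: Put price = 3.2719


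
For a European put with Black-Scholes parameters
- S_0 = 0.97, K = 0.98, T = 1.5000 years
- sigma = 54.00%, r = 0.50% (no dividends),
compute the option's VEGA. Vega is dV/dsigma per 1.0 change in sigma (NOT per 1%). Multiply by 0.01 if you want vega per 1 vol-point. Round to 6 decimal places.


Answer: Vega = 0.449342

Derivation:
d1 = 0.3265132024; d2 = -0.3348490282
phi(d1) = 0.3782333413; exp(-qT) = 1.0000000000; exp(-rT) = 0.9925280548
Vega = S * exp(-qT) * phi(d1) * sqrt(T) = 0.9700 * 1.0000000000 * 0.3782333413 * 1.2247448714 = 0.449342


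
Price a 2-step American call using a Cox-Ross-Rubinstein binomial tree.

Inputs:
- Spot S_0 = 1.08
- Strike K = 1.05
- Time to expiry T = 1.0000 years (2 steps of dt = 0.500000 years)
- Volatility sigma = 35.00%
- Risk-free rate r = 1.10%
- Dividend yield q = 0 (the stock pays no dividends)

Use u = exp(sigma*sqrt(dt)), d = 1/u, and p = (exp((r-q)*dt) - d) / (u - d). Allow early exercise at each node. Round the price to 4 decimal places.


Answer: Price = V(0,0) = 0.1589

Derivation:
dt = T/N = 0.500000
u = exp(sigma*sqrt(dt)) = 1.280803; d = 1/u = 0.780760
p = (exp((r-q)*dt) - d) / (u - d) = 0.449471
Discount per step: exp(-r*dt) = 0.994515
Stock lattice S(k, i) with i counting down-moves:
  k=0: S(0,0) = 1.0800
  k=1: S(1,0) = 1.3833; S(1,1) = 0.8432
  k=2: S(2,0) = 1.7717; S(2,1) = 1.0800; S(2,2) = 0.6584
Terminal payoffs V(N, i) = max(S_T - K, 0):
  V(2,0) = 0.721693; V(2,1) = 0.030000; V(2,2) = 0.000000
Backward induction: V(k, i) = exp(-r*dt) * [p * V(k+1, i) + (1-p) * V(k+1, i+1)]; then take max(V_cont, immediate exercise) for American.
  V(1,0) = exp(-r*dt) * [p*0.721693 + (1-p)*0.030000] = 0.339027; exercise = 0.333267; V(1,0) = max -> 0.339027
  V(1,1) = exp(-r*dt) * [p*0.030000 + (1-p)*0.000000] = 0.013410; exercise = 0.000000; V(1,1) = max -> 0.013410
  V(0,0) = exp(-r*dt) * [p*0.339027 + (1-p)*0.013410] = 0.158889; exercise = 0.030000; V(0,0) = max -> 0.158889


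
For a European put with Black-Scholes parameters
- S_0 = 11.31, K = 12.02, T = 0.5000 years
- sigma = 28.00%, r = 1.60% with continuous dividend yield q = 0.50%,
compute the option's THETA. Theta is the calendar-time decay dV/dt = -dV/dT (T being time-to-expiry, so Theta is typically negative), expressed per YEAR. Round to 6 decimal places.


d1 = -0.1807397206; d2 = -0.3787296193
phi(d1) = 0.3924791138; exp(-qT) = 0.9975031224; exp(-rT) = 0.9920319148
Theta = -S*exp(-qT)*phi(d1)*sigma/(2*sqrt(T)) + r*K*exp(-rT)*N(-d2) - q*S*exp(-qT)*N(-d1)
N(-d1) = 0.5717140602; N(-d2) = 0.6475556720; sqrt(T) = 0.7071067812
Term 1 = -11.3100 * 0.9975031224 * 0.3924791138 * 0.2800 / (2 * 0.7071067812) = -0.8766706205
Term 2 = 0.0160 * 12.0200 * 0.9920319148 * 0.6475556720 = 0.1235455782
Term 3 = -0.0050 * 11.3100 * 0.9975031224 * 0.5717140602 = -0.0322497050
Theta = -0.8766706205 + (0.1235455782) + (-0.0322497050) = -0.785375

Answer: Theta = -0.785375


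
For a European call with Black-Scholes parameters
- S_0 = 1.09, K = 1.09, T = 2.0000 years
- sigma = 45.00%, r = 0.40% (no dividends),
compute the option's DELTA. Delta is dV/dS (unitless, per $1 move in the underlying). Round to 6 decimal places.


Answer: Delta = 0.629590

Derivation:
d1 = 0.3307688388; d2 = -0.3056272643
phi(d1) = 0.3777047227; exp(-qT) = 1.0000000000; exp(-rT) = 0.9920319148
N(d1) = 0.6295904499
Delta = exp(-qT) * N(d1) = 1.0000000000 * 0.6295904499 = 0.629590


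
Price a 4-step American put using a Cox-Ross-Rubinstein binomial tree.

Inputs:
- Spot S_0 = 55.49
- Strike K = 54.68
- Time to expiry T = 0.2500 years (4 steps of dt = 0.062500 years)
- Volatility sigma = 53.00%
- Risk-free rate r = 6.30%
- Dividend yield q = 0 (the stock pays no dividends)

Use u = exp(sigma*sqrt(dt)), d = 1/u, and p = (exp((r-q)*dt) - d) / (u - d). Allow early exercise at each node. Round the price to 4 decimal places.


Answer: Price = V(0,0) = 4.8245

Derivation:
dt = T/N = 0.062500
u = exp(sigma*sqrt(dt)) = 1.141679; d = 1/u = 0.875903
p = (exp((r-q)*dt) - d) / (u - d) = 0.481768
Discount per step: exp(-r*dt) = 0.996070
Stock lattice S(k, i) with i counting down-moves:
  k=0: S(0,0) = 55.4900
  k=1: S(1,0) = 63.3518; S(1,1) = 48.6039
  k=2: S(2,0) = 72.3274; S(2,1) = 55.4900; S(2,2) = 42.5723
  k=3: S(3,0) = 82.5747; S(3,1) = 63.3518; S(3,2) = 48.6039; S(3,3) = 37.2892
  k=4: S(4,0) = 94.2738; S(4,1) = 72.3274; S(4,2) = 55.4900; S(4,3) = 42.5723; S(4,4) = 32.6617
Terminal payoffs V(N, i) = max(K - S_T, 0):
  V(4,0) = 0.000000; V(4,1) = 0.000000; V(4,2) = 0.000000; V(4,3) = 12.107742; V(4,4) = 22.018310
Backward induction: V(k, i) = exp(-r*dt) * [p * V(k+1, i) + (1-p) * V(k+1, i+1)]; then take max(V_cont, immediate exercise) for American.
  V(3,0) = exp(-r*dt) * [p*0.000000 + (1-p)*0.000000] = 0.000000; exercise = 0.000000; V(3,0) = max -> 0.000000
  V(3,1) = exp(-r*dt) * [p*0.000000 + (1-p)*0.000000] = 0.000000; exercise = 0.000000; V(3,1) = max -> 0.000000
  V(3,2) = exp(-r*dt) * [p*0.000000 + (1-p)*12.107742] = 6.249965; exercise = 6.076146; V(3,2) = max -> 6.249965
  V(3,3) = exp(-r*dt) * [p*12.107742 + (1-p)*22.018310] = 17.175955; exercise = 17.390834; V(3,3) = max -> 17.390834
  V(2,0) = exp(-r*dt) * [p*0.000000 + (1-p)*0.000000] = 0.000000; exercise = 0.000000; V(2,0) = max -> 0.000000
  V(2,1) = exp(-r*dt) * [p*0.000000 + (1-p)*6.249965] = 3.226206; exercise = 0.000000; V(2,1) = max -> 3.226206
  V(2,2) = exp(-r*dt) * [p*6.249965 + (1-p)*17.390834] = 11.976274; exercise = 12.107742; V(2,2) = max -> 12.107742
  V(1,0) = exp(-r*dt) * [p*0.000000 + (1-p)*3.226206] = 1.665354; exercise = 0.000000; V(1,0) = max -> 1.665354
  V(1,1) = exp(-r*dt) * [p*3.226206 + (1-p)*12.107742] = 7.798139; exercise = 6.076146; V(1,1) = max -> 7.798139
  V(0,0) = exp(-r*dt) * [p*1.665354 + (1-p)*7.798139] = 4.824527; exercise = 0.000000; V(0,0) = max -> 4.824527


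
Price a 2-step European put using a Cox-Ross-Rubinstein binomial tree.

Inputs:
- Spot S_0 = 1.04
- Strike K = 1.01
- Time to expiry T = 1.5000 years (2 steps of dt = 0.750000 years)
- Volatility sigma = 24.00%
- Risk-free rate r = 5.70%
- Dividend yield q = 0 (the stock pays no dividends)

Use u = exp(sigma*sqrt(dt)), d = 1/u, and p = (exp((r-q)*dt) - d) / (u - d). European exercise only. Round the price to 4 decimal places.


Answer: Price = V(0,0) = 0.0595

Derivation:
dt = T/N = 0.750000
u = exp(sigma*sqrt(dt)) = 1.231024; d = 1/u = 0.812332
p = (exp((r-q)*dt) - d) / (u - d) = 0.552542
Discount per step: exp(-r*dt) = 0.958151
Stock lattice S(k, i) with i counting down-moves:
  k=0: S(0,0) = 1.0400
  k=1: S(1,0) = 1.2803; S(1,1) = 0.8448
  k=2: S(2,0) = 1.5760; S(2,1) = 1.0400; S(2,2) = 0.6863
Terminal payoffs V(N, i) = max(K - S_T, 0):
  V(2,0) = 0.000000; V(2,1) = 0.000000; V(2,2) = 0.323721
Backward induction: V(k, i) = exp(-r*dt) * [p * V(k+1, i) + (1-p) * V(k+1, i+1)].
  V(1,0) = exp(-r*dt) * [p*0.000000 + (1-p)*0.000000] = 0.000000
  V(1,1) = exp(-r*dt) * [p*0.000000 + (1-p)*0.323721] = 0.138790
  V(0,0) = exp(-r*dt) * [p*0.000000 + (1-p)*0.138790] = 0.059504


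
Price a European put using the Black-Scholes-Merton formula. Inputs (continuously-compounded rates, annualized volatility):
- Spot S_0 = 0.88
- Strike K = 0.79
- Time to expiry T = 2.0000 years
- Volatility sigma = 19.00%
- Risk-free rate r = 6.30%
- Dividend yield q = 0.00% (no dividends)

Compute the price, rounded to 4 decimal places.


Answer: Price = 0.0222

Derivation:
d1 = (ln(S/K) + (r - q + 0.5*sigma^2) * T) / (sigma * sqrt(T)) = 1.00479487
d2 = d1 - sigma * sqrt(T) = 0.73609430
exp(-rT) = 0.88161485; exp(-qT) = 1.00000000
P = K * exp(-rT) * N(-d2) - S_0 * exp(-qT) * N(-d1)
N(-d1) = 0.15749782; N(-d2) = 0.23083666
P = 0.7900 * 0.88161485 * 0.23083666 - 0.8800 * 1.00000000 * 0.15749782 = 0.0222


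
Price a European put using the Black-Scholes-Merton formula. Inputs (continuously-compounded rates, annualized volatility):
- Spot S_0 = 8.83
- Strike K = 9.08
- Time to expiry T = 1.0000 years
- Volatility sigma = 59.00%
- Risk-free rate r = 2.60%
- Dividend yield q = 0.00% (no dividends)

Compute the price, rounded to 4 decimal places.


Answer: Price = 2.0591

Derivation:
d1 = (ln(S/K) + (r - q + 0.5*sigma^2) * T) / (sigma * sqrt(T)) = 0.29174716
d2 = d1 - sigma * sqrt(T) = -0.29825284
exp(-rT) = 0.97433509; exp(-qT) = 1.00000000
P = K * exp(-rT) * N(-d2) - S_0 * exp(-qT) * N(-d1)
N(-d1) = 0.38523998; N(-d2) = 0.61724490
P = 9.0800 * 0.97433509 * 0.61724490 - 8.8300 * 1.00000000 * 0.38523998 = 2.0591


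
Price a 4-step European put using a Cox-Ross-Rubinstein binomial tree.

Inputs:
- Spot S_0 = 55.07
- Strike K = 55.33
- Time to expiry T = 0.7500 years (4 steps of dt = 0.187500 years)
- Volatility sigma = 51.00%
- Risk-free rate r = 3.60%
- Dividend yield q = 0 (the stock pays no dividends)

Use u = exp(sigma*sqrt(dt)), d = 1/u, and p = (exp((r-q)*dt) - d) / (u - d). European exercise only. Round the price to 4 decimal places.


dt = T/N = 0.187500
u = exp(sigma*sqrt(dt)) = 1.247119; d = 1/u = 0.801848
p = (exp((r-q)*dt) - d) / (u - d) = 0.460225
Discount per step: exp(-r*dt) = 0.993273
Stock lattice S(k, i) with i counting down-moves:
  k=0: S(0,0) = 55.0700
  k=1: S(1,0) = 68.6789; S(1,1) = 44.1578
  k=2: S(2,0) = 85.6508; S(2,1) = 55.0700; S(2,2) = 35.4078
  k=3: S(3,0) = 106.8167; S(3,1) = 68.6789; S(3,2) = 44.1578; S(3,3) = 28.3917
  k=4: S(4,0) = 133.2132; S(4,1) = 85.6508; S(4,2) = 55.0700; S(4,3) = 35.4078; S(4,4) = 22.7658
Terminal payoffs V(N, i) = max(K - S_T, 0):
  V(4,0) = 0.000000; V(4,1) = 0.000000; V(4,2) = 0.260000; V(4,3) = 19.922200; V(4,4) = 32.564205
Backward induction: V(k, i) = exp(-r*dt) * [p * V(k+1, i) + (1-p) * V(k+1, i+1)].
  V(3,0) = exp(-r*dt) * [p*0.000000 + (1-p)*0.000000] = 0.000000
  V(3,1) = exp(-r*dt) * [p*0.000000 + (1-p)*0.260000] = 0.139397
  V(3,2) = exp(-r*dt) * [p*0.260000 + (1-p)*19.922200] = 10.800022
  V(3,3) = exp(-r*dt) * [p*19.922200 + (1-p)*32.564205] = 26.566114
  V(2,0) = exp(-r*dt) * [p*0.000000 + (1-p)*0.139397] = 0.074737
  V(2,1) = exp(-r*dt) * [p*0.139397 + (1-p)*10.800022] = 5.854090
  V(2,2) = exp(-r*dt) * [p*10.800022 + (1-p)*26.566114] = 19.180264
  V(1,0) = exp(-r*dt) * [p*0.074737 + (1-p)*5.854090] = 3.172800
  V(1,1) = exp(-r*dt) * [p*5.854090 + (1-p)*19.180264] = 12.959457
  V(0,0) = exp(-r*dt) * [p*3.172800 + (1-p)*12.959457] = 8.398514

Answer: Price = V(0,0) = 8.3985


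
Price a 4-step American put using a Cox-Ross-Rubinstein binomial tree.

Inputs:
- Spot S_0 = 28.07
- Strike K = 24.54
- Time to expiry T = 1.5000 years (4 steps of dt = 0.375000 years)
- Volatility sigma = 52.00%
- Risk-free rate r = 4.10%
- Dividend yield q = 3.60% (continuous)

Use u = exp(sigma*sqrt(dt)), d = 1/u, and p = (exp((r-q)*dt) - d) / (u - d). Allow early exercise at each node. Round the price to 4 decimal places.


Answer: Price = V(0,0) = 4.7241

Derivation:
dt = T/N = 0.375000
u = exp(sigma*sqrt(dt)) = 1.374972; d = 1/u = 0.727287
p = (exp((r-q)*dt) - d) / (u - d) = 0.423955
Discount per step: exp(-r*dt) = 0.984743
Stock lattice S(k, i) with i counting down-moves:
  k=0: S(0,0) = 28.0700
  k=1: S(1,0) = 38.5955; S(1,1) = 20.4150
  k=2: S(2,0) = 53.0677; S(2,1) = 28.0700; S(2,2) = 14.8475
  k=3: S(3,0) = 72.9666; S(3,1) = 38.5955; S(3,2) = 20.4150; S(3,3) = 10.7984
  k=4: S(4,0) = 100.3271; S(4,1) = 53.0677; S(4,2) = 28.0700; S(4,3) = 14.8475; S(4,4) = 7.8536
Terminal payoffs V(N, i) = max(K - S_T, 0):
  V(4,0) = 0.000000; V(4,1) = 0.000000; V(4,2) = 0.000000; V(4,3) = 9.692462; V(4,4) = 16.686442
Backward induction: V(k, i) = exp(-r*dt) * [p * V(k+1, i) + (1-p) * V(k+1, i+1)]; then take max(V_cont, immediate exercise) for American.
  V(3,0) = exp(-r*dt) * [p*0.000000 + (1-p)*0.000000] = 0.000000; exercise = 0.000000; V(3,0) = max -> 0.000000
  V(3,1) = exp(-r*dt) * [p*0.000000 + (1-p)*0.000000] = 0.000000; exercise = 0.000000; V(3,1) = max -> 0.000000
  V(3,2) = exp(-r*dt) * [p*0.000000 + (1-p)*9.692462] = 5.498106; exercise = 4.125045; V(3,2) = max -> 5.498106
  V(3,3) = exp(-r*dt) * [p*9.692462 + (1-p)*16.686442] = 13.511956; exercise = 13.741574; V(3,3) = max -> 13.741574
  V(2,0) = exp(-r*dt) * [p*0.000000 + (1-p)*0.000000] = 0.000000; exercise = 0.000000; V(2,0) = max -> 0.000000
  V(2,1) = exp(-r*dt) * [p*0.000000 + (1-p)*5.498106] = 3.118833; exercise = 0.000000; V(2,1) = max -> 3.118833
  V(2,2) = exp(-r*dt) * [p*5.498106 + (1-p)*13.741574] = 10.090375; exercise = 9.692462; V(2,2) = max -> 10.090375
  V(1,0) = exp(-r*dt) * [p*0.000000 + (1-p)*3.118833] = 1.769176; exercise = 0.000000; V(1,0) = max -> 1.769176
  V(1,1) = exp(-r*dt) * [p*3.118833 + (1-p)*10.090375] = 7.025896; exercise = 4.125045; V(1,1) = max -> 7.025896
  V(0,0) = exp(-r*dt) * [p*1.769176 + (1-p)*7.025896] = 4.724088; exercise = 0.000000; V(0,0) = max -> 4.724088


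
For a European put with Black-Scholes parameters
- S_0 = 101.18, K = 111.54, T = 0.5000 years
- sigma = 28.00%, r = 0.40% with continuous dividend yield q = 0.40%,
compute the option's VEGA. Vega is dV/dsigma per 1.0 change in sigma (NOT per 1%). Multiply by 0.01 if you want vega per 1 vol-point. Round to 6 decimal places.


Answer: Vega = 26.364575

Derivation:
d1 = -0.3933643211; d2 = -0.5913542198
phi(d1) = 0.3692407983; exp(-qT) = 0.9980019987; exp(-rT) = 0.9980019987
Vega = S * exp(-qT) * phi(d1) * sqrt(T) = 101.1800 * 0.9980019987 * 0.3692407983 * 0.7071067812 = 26.364575


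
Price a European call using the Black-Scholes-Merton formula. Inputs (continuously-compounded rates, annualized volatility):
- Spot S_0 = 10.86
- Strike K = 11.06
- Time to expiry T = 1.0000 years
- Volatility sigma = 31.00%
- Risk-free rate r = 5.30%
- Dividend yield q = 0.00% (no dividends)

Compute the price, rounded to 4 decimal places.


Answer: Price = 1.5085

Derivation:
d1 = (ln(S/K) + (r - q + 0.5*sigma^2) * T) / (sigma * sqrt(T)) = 0.26710103
d2 = d1 - sigma * sqrt(T) = -0.04289897
exp(-rT) = 0.94838001; exp(-qT) = 1.00000000
C = S_0 * exp(-qT) * N(d1) - K * exp(-rT) * N(d2)
N(d1) = 0.60530431; N(d2) = 0.48289103
C = 10.8600 * 1.00000000 * 0.60530431 - 11.0600 * 0.94838001 * 0.48289103 = 1.5085


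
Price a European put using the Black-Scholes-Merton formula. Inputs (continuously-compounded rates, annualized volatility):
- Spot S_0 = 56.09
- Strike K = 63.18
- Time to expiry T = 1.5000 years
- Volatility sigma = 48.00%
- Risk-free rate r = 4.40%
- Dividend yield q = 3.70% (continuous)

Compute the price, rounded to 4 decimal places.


Answer: Price = 16.2262

Derivation:
d1 = (ln(S/K) + (r - q + 0.5*sigma^2) * T) / (sigma * sqrt(T)) = 0.10932506
d2 = d1 - sigma * sqrt(T) = -0.47855248
exp(-rT) = 0.93613086; exp(-qT) = 0.94601202
P = K * exp(-rT) * N(-d2) - S_0 * exp(-qT) * N(-d1)
N(-d1) = 0.45647233; N(-d2) = 0.68387148
P = 63.1800 * 0.93613086 * 0.68387148 - 56.0900 * 0.94601202 * 0.45647233 = 16.2262


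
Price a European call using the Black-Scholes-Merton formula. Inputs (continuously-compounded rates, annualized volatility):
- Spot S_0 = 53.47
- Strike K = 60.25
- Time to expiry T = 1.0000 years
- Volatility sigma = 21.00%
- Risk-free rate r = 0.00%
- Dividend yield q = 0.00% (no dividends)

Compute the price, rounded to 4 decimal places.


d1 = (ln(S/K) + (r - q + 0.5*sigma^2) * T) / (sigma * sqrt(T)) = -0.46348487
d2 = d1 - sigma * sqrt(T) = -0.67348487
exp(-rT) = 1.00000000; exp(-qT) = 1.00000000
C = S_0 * exp(-qT) * N(d1) - K * exp(-rT) * N(d2)
N(d1) = 0.32150843; N(d2) = 0.25031943
C = 53.4700 * 1.00000000 * 0.32150843 - 60.2500 * 1.00000000 * 0.25031943 = 2.1093

Answer: Price = 2.1093


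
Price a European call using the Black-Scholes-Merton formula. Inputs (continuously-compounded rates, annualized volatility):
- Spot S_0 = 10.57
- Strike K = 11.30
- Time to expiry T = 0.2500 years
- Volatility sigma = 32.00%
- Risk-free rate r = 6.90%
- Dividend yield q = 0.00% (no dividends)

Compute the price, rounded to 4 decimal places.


d1 = (ln(S/K) + (r - q + 0.5*sigma^2) * T) / (sigma * sqrt(T)) = -0.22958079
d2 = d1 - sigma * sqrt(T) = -0.38958079
exp(-rT) = 0.98289793; exp(-qT) = 1.00000000
C = S_0 * exp(-qT) * N(d1) - K * exp(-rT) * N(d2)
N(d1) = 0.40920877; N(d2) = 0.34842328
C = 10.5700 * 1.00000000 * 0.40920877 - 11.3000 * 0.98289793 * 0.34842328 = 0.4555

Answer: Price = 0.4555


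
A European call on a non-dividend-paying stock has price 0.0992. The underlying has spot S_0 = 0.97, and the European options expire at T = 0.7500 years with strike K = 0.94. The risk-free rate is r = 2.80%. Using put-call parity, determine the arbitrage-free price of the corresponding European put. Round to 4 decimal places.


Put-call parity: C - P = S_0 * exp(-qT) - K * exp(-rT).
S_0 * exp(-qT) = 0.9700 * 1.00000000 = 0.97000000
K * exp(-rT) = 0.9400 * 0.97921896 = 0.92046583
P = C - S*exp(-qT) + K*exp(-rT)
P = 0.0992 - 0.97000000 + 0.92046583 = 0.0497

Answer: Put price = 0.0497


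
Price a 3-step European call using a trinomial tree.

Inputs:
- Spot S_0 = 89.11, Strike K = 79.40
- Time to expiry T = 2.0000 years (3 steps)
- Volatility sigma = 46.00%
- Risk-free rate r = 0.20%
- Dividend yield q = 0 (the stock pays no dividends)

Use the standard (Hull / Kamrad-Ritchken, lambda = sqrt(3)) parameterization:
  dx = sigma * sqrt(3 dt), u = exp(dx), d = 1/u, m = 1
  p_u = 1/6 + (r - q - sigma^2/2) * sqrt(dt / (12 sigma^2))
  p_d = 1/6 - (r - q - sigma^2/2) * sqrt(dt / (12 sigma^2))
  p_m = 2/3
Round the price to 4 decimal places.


Answer: Price = V(0,0) = 25.5333

Derivation:
dt = T/N = 0.666667; dx = sigma*sqrt(3*dt) = 0.650538
u = exp(dx) = 1.916572; d = 1/u = 0.521765
p_u = 0.113480, p_m = 0.666667, p_d = 0.219853
Discount per step: exp(-r*dt) = 0.998668
Stock lattice S(k, j) with j the centered position index:
  k=0: S(0,+0) = 89.1100
  k=1: S(1,-1) = 46.4945; S(1,+0) = 89.1100; S(1,+1) = 170.7857
  k=2: S(2,-2) = 24.2592; S(2,-1) = 46.4945; S(2,+0) = 89.1100; S(2,+1) = 170.7857; S(2,+2) = 327.3232
  k=3: S(3,-3) = 12.6576; S(3,-2) = 24.2592; S(3,-1) = 46.4945; S(3,+0) = 89.1100; S(3,+1) = 170.7857; S(3,+2) = 327.3232; S(3,+3) = 627.3385
Terminal payoffs V(N, j) = max(S_T - K, 0):
  V(3,-3) = 0.000000; V(3,-2) = 0.000000; V(3,-1) = 0.000000; V(3,+0) = 9.710000; V(3,+1) = 91.385742; V(3,+2) = 247.923192; V(3,+3) = 547.938506
Backward induction: V(k, j) = exp(-r*dt) * [p_u * V(k+1, j+1) + p_m * V(k+1, j) + p_d * V(k+1, j-1)]
  V(2,-2) = exp(-r*dt) * [p_u*0.000000 + p_m*0.000000 + p_d*0.000000] = 0.000000
  V(2,-1) = exp(-r*dt) * [p_u*9.710000 + p_m*0.000000 + p_d*0.000000] = 1.100422
  V(2,+0) = exp(-r*dt) * [p_u*91.385742 + p_m*9.710000 + p_d*0.000000] = 16.821338
  V(2,+1) = exp(-r*dt) * [p_u*247.923192 + p_m*91.385742 + p_d*9.710000] = 91.071404
  V(2,+2) = exp(-r*dt) * [p_u*547.938506 + p_m*247.923192 + p_d*91.385742] = 247.223771
  V(1,-1) = exp(-r*dt) * [p_u*16.821338 + p_m*1.100422 + p_d*0.000000] = 2.638978
  V(1,+0) = exp(-r*dt) * [p_u*91.071404 + p_m*16.821338 + p_d*1.100422] = 21.761899
  V(1,+1) = exp(-r*dt) * [p_u*247.223771 + p_m*91.071404 + p_d*16.821338] = 92.344228
  V(0,+0) = exp(-r*dt) * [p_u*92.344228 + p_m*21.761899 + p_d*2.638978] = 25.533271


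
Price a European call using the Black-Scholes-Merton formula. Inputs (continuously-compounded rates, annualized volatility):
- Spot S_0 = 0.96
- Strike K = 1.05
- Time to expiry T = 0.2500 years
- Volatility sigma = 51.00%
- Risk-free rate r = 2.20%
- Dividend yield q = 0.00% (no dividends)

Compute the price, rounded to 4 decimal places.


d1 = (ln(S/K) + (r - q + 0.5*sigma^2) * T) / (sigma * sqrt(T)) = -0.20235160
d2 = d1 - sigma * sqrt(T) = -0.45735160
exp(-rT) = 0.99451510; exp(-qT) = 1.00000000
C = S_0 * exp(-qT) * N(d1) - K * exp(-rT) * N(d2)
N(d1) = 0.41982093; N(d2) = 0.32370917
C = 0.9600 * 1.00000000 * 0.41982093 - 1.0500 * 0.99451510 * 0.32370917 = 0.0650

Answer: Price = 0.0650


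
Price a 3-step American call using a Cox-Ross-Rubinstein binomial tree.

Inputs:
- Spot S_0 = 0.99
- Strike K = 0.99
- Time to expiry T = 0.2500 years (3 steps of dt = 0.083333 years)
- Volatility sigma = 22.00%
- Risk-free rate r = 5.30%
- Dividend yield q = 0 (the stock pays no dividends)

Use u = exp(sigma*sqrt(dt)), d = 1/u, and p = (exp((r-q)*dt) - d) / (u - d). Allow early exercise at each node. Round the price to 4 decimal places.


Answer: Price = V(0,0) = 0.0536

Derivation:
dt = T/N = 0.083333
u = exp(sigma*sqrt(dt)) = 1.065569; d = 1/u = 0.938466
p = (exp((r-q)*dt) - d) / (u - d) = 0.518954
Discount per step: exp(-r*dt) = 0.995593
Stock lattice S(k, i) with i counting down-moves:
  k=0: S(0,0) = 0.9900
  k=1: S(1,0) = 1.0549; S(1,1) = 0.9291
  k=2: S(2,0) = 1.1241; S(2,1) = 0.9900; S(2,2) = 0.8719
  k=3: S(3,0) = 1.1978; S(3,1) = 1.0549; S(3,2) = 0.9291; S(3,3) = 0.8183
Terminal payoffs V(N, i) = max(S_T - K, 0):
  V(3,0) = 0.207786; V(3,1) = 0.064913; V(3,2) = 0.000000; V(3,3) = 0.000000
Backward induction: V(k, i) = exp(-r*dt) * [p * V(k+1, i) + (1-p) * V(k+1, i+1)]; then take max(V_cont, immediate exercise) for American.
  V(2,0) = exp(-r*dt) * [p*0.207786 + (1-p)*0.064913] = 0.138445; exercise = 0.134082; V(2,0) = max -> 0.138445
  V(2,1) = exp(-r*dt) * [p*0.064913 + (1-p)*0.000000] = 0.033538; exercise = 0.000000; V(2,1) = max -> 0.033538
  V(2,2) = exp(-r*dt) * [p*0.000000 + (1-p)*0.000000] = 0.000000; exercise = 0.000000; V(2,2) = max -> 0.000000
  V(1,0) = exp(-r*dt) * [p*0.138445 + (1-p)*0.033538] = 0.087592; exercise = 0.064913; V(1,0) = max -> 0.087592
  V(1,1) = exp(-r*dt) * [p*0.033538 + (1-p)*0.000000] = 0.017328; exercise = 0.000000; V(1,1) = max -> 0.017328
  V(0,0) = exp(-r*dt) * [p*0.087592 + (1-p)*0.017328] = 0.053555; exercise = 0.000000; V(0,0) = max -> 0.053555


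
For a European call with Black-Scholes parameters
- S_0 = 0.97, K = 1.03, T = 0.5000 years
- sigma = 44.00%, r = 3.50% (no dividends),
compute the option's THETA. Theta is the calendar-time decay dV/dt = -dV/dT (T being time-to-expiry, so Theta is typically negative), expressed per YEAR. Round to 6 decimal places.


d1 = 0.0189054328; d2 = -0.2922215510
phi(d1) = 0.3988709927; exp(-qT) = 1.0000000000; exp(-rT) = 0.9826522357
Theta = -S*exp(-qT)*phi(d1)*sigma/(2*sqrt(T)) - r*K*exp(-rT)*N(d2) + q*S*exp(-qT)*N(d1)
N(d1) = 0.5075417272; N(d2) = 0.3850586176; sqrt(T) = 0.7071067812
Term 1 = -0.9700 * 1.0000000000 * 0.3988709927 * 0.4400 / (2 * 0.7071067812) = -0.1203765430
Term 2 = -0.0350 * 1.0300 * 0.9826522357 * 0.3850586176 = -0.0136405525
Term 3 = 0 (no dividend yield, q = 0)
Theta = -0.1203765430 + (-0.0136405525) + (0.0000000000) = -0.134017

Answer: Theta = -0.134017


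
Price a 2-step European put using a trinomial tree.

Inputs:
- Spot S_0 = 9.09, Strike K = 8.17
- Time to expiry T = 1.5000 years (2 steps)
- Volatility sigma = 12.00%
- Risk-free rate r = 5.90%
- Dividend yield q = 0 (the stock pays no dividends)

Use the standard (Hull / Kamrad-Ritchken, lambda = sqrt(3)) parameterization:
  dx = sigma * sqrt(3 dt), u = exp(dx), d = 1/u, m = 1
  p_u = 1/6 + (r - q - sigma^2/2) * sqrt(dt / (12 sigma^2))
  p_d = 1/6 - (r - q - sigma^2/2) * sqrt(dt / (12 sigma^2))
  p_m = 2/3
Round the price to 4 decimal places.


dt = T/N = 0.750000; dx = sigma*sqrt(3*dt) = 0.180000
u = exp(dx) = 1.197217; d = 1/u = 0.835270
p_u = 0.274583, p_m = 0.666667, p_d = 0.058750
Discount per step: exp(-r*dt) = 0.956715
Stock lattice S(k, j) with j the centered position index:
  k=0: S(0,+0) = 9.0900
  k=1: S(1,-1) = 7.5926; S(1,+0) = 9.0900; S(1,+1) = 10.8827
  k=2: S(2,-2) = 6.3419; S(2,-1) = 7.5926; S(2,+0) = 9.0900; S(2,+1) = 10.8827; S(2,+2) = 13.0290
Terminal payoffs V(N, j) = max(K - S_T, 0):
  V(2,-2) = 1.828122; V(2,-1) = 0.577394; V(2,+0) = 0.000000; V(2,+1) = 0.000000; V(2,+2) = 0.000000
Backward induction: V(k, j) = exp(-r*dt) * [p_u * V(k+1, j+1) + p_m * V(k+1, j) + p_d * V(k+1, j-1)]
  V(1,-1) = exp(-r*dt) * [p_u*0.000000 + p_m*0.577394 + p_d*1.828122] = 0.471021
  V(1,+0) = exp(-r*dt) * [p_u*0.000000 + p_m*0.000000 + p_d*0.577394] = 0.032454
  V(1,+1) = exp(-r*dt) * [p_u*0.000000 + p_m*0.000000 + p_d*0.000000] = 0.000000
  V(0,+0) = exp(-r*dt) * [p_u*0.000000 + p_m*0.032454 + p_d*0.471021] = 0.047174

Answer: Price = V(0,0) = 0.0472


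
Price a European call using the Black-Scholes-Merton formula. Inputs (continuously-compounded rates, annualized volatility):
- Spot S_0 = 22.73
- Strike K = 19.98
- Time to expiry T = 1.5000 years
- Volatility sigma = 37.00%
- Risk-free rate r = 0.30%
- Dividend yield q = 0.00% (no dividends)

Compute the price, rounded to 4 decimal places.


d1 = (ln(S/K) + (r - q + 0.5*sigma^2) * T) / (sigma * sqrt(T)) = 0.52107679
d2 = d1 - sigma * sqrt(T) = 0.06792118
exp(-rT) = 0.99551011; exp(-qT) = 1.00000000
C = S_0 * exp(-qT) * N(d1) - K * exp(-rT) * N(d2)
N(d1) = 0.69884336; N(d2) = 0.52707581
C = 22.7300 * 1.00000000 * 0.69884336 - 19.9800 * 0.99551011 * 0.52707581 = 5.4010

Answer: Price = 5.4010


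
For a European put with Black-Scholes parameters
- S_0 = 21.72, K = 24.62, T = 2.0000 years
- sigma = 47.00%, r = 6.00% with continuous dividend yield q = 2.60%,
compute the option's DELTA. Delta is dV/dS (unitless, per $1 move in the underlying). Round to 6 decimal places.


d1 = 0.2460947858; d2 = -0.4185855886
phi(d1) = 0.3870428553; exp(-qT) = 0.9493288668; exp(-rT) = 0.8869204367
N(-d1) = 0.4028044297
Delta = -exp(-qT) * N(-d1) = -0.9493288668 * 0.4028044297 = -0.382394

Answer: Delta = -0.382394


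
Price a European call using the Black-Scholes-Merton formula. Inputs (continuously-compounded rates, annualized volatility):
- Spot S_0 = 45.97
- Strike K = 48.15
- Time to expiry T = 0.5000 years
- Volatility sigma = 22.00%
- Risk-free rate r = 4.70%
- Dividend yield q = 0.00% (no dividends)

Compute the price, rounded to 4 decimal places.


d1 = (ln(S/K) + (r - q + 0.5*sigma^2) * T) / (sigma * sqrt(T)) = -0.06898873
d2 = d1 - sigma * sqrt(T) = -0.22455223
exp(-rT) = 0.97677397; exp(-qT) = 1.00000000
C = S_0 * exp(-qT) * N(d1) - K * exp(-rT) * N(d2)
N(d1) = 0.47249929; N(d2) = 0.41116382
C = 45.9700 * 1.00000000 * 0.47249929 - 48.1500 * 0.97677397 * 0.41116382 = 2.3831

Answer: Price = 2.3831


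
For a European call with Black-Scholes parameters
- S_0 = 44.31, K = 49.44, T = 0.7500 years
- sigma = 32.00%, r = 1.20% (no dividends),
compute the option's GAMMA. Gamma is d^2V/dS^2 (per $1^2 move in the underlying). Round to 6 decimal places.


d1 = -0.2242624309; d2 = -0.5013905601
phi(d1) = 0.3890352385; exp(-qT) = 1.0000000000; exp(-rT) = 0.9910403788
Gamma = exp(-qT) * phi(d1) / (S * sigma * sqrt(T)) = 1.0000000000 * 0.3890352385 / (44.3100 * 0.3200 * 0.8660254038) = 0.031682

Answer: Gamma = 0.031682
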